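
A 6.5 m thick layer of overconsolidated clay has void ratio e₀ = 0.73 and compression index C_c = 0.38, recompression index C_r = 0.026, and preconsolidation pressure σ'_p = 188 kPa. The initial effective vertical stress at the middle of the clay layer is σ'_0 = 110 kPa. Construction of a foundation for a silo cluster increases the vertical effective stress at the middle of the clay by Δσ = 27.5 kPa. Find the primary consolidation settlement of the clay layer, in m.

S_c ≈ 0.00947 m

Final effective stress: σ'_f = 110 + 27.5 = 137.5 kPa.
σ'_f = 137.5 ≤ σ'_p = 188 kPa, so the clay remains overconsolidated and only the recompression index applies:
S_c = C_r·H/(1+e₀)·log₁₀(σ'_f/σ'_0) = 0.026×6.5/1.73×log₁₀(137.5/110)
    = 0.097687 × 0.09691 = 0.009467 m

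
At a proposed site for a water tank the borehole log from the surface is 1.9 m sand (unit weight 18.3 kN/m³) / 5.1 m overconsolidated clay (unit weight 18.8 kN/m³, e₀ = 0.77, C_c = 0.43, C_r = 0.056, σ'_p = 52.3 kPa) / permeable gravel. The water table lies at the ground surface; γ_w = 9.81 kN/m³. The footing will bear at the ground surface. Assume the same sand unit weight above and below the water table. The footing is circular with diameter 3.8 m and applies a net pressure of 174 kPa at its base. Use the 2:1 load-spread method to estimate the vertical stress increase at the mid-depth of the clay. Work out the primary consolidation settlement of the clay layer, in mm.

Mid-depth of clay below the ground surface: z = 1.9 + 5.1/2 = 4.45 m.
Total vertical stress at mid-clay: σ_v = 18.3×1.9 + 18.8×2.55 = 82.71 kPa.
Pore pressure: u = 9.81×(4.45 − 0) = 43.655 kPa.
Initial effective stress: σ'_0 = σ_v − u = 82.71 − 43.655 = 39.055 kPa.
Stress increase at mid-clay by the 2:1 spreading method:
Δσ ≈ qD²/(D+z)² = 174×3.8²/(3.8+4.45)² = 36.915 kPa
Final effective stress: σ'_f = 39.055 + 36.915 = 75.97 kPa.
σ'_f = 75.97 > σ'_p = 52.3 kPa, so the stress path crosses the preconsolidation pressure — recompression up to σ'_p, then virgin compression beyond:
S_c = H/(1+e₀)·[C_r·log₁₀(σ'_p/σ'_0) + C_c·log₁₀(σ'_f/σ'_p)]
    = 5.1/1.77 × [0.056×log₁₀(52.3/39.055) + 0.43×log₁₀(75.97/52.3)]
    = 2.8814 × [0.0071022 + 0.06972] = 0.2214 m

S_c ≈ 221 mm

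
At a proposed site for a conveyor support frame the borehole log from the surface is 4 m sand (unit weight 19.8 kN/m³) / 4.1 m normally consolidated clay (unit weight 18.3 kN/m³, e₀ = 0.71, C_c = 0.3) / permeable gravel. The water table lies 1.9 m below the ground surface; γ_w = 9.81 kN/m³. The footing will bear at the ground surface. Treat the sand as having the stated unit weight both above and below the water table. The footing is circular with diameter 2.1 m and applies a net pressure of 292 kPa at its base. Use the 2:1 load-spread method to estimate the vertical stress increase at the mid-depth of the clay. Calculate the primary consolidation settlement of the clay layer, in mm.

Mid-depth of clay below the ground surface: z = 4 + 4.1/2 = 6.05 m.
Total vertical stress at mid-clay: σ_v = 19.8×4 + 18.3×2.05 = 116.72 kPa.
Pore pressure: u = 9.81×(6.05 − 1.9) = 40.712 kPa.
Initial effective stress: σ'_0 = σ_v − u = 116.72 − 40.712 = 76.008 kPa.
Stress increase at mid-clay by the 2:1 spreading method:
Δσ ≈ qD²/(D+z)² = 292×2.1²/(2.1+6.05)² = 19.387 kPa
Final effective stress: σ'_f = σ'_0 + Δσ = 76.008 + 19.387 = 95.395 kPa.
Normally consolidated clay, so the full stress increment lies on the virgin compression line:
S_c = C_c·H/(1+e₀)·log₁₀(σ'_f/σ'_0) = 0.3×4.1/(1+0.71)×log₁₀(95.395/76.008)
    = 0.7193 × 0.098666 = 0.07097 m

S_c ≈ 71 mm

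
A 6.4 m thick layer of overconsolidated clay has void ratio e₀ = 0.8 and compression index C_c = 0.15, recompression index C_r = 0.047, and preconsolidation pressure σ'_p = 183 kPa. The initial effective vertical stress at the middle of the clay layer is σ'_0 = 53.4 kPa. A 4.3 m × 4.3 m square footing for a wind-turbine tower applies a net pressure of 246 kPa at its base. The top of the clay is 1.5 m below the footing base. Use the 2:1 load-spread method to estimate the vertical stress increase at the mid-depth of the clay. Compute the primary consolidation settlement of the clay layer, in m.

S_c ≈ 0.0522 m

Mid-depth of clay below the footing base: z = 1.5 + 6.4/2 = 4.7 m.
Stress increase at mid-clay by the 2:1 spreading method:
Δσ = qBL/((B+z)(L+z)) = 246×4.3×4.3/((4.3+4.7)(4.3+4.7)) = 56.155 kPa
Final effective stress: σ'_f = 53.4 + 56.155 = 109.56 kPa.
σ'_f = 109.56 ≤ σ'_p = 183 kPa, so the clay remains overconsolidated and only the recompression index applies:
S_c = C_r·H/(1+e₀)·log₁₀(σ'_f/σ'_0) = 0.047×6.4/1.8×log₁₀(109.56/53.4)
    = 0.16711 × 0.31211 = 0.05216 m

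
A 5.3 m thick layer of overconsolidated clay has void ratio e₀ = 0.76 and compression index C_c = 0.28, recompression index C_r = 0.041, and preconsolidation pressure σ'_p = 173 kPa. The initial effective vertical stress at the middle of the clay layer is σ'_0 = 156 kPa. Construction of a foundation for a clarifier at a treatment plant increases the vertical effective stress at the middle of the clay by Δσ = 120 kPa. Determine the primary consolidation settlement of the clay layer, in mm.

Final effective stress: σ'_f = 156 + 120 = 276 kPa.
σ'_f = 276 > σ'_p = 173 kPa, so the stress path crosses the preconsolidation pressure — recompression up to σ'_p, then virgin compression beyond:
S_c = H/(1+e₀)·[C_r·log₁₀(σ'_p/σ'_0) + C_c·log₁₀(σ'_f/σ'_p)]
    = 5.3/1.76 × [0.041×log₁₀(173/156) + 0.28×log₁₀(276/173)]
    = 3.0114 × [0.0018418 + 0.056802] = 0.1766 m

S_c ≈ 177 mm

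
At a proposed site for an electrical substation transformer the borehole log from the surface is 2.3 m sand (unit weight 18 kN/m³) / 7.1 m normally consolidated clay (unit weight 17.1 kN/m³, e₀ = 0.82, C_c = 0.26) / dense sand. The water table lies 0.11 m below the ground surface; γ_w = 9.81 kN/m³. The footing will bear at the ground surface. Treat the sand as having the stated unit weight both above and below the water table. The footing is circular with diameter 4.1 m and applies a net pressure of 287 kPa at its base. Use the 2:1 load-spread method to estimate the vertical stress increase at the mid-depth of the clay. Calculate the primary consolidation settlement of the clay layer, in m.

Mid-depth of clay below the ground surface: z = 2.3 + 7.1/2 = 5.85 m.
Total vertical stress at mid-clay: σ_v = 18×2.3 + 17.1×3.55 = 102.11 kPa.
Pore pressure: u = 9.81×(5.85 − 0.11) = 56.309 kPa.
Initial effective stress: σ'_0 = σ_v − u = 102.11 − 56.309 = 45.801 kPa.
Stress increase at mid-clay by the 2:1 spreading method:
Δσ ≈ qD²/(D+z)² = 287×4.1²/(4.1+5.85)² = 48.731 kPa
Final effective stress: σ'_f = σ'_0 + Δσ = 45.801 + 48.731 = 94.532 kPa.
Normally consolidated clay, so the full stress increment lies on the virgin compression line:
S_c = C_c·H/(1+e₀)·log₁₀(σ'_f/σ'_0) = 0.26×7.1/(1+0.82)×log₁₀(94.532/45.801)
    = 1.0143 × 0.3147 = 0.3192 m

S_c ≈ 0.319 m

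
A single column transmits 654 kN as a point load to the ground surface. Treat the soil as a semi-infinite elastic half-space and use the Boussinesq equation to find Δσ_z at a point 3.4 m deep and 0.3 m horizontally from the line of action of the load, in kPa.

Δσ_z ≈ 26.5 kPa

Boussinesq vertical stress below a point load on an elastic half-space:
Δσ_z = 3P/(2πz²) · [1 + (r/z)²]^(−5/2)
r/z = 0.3/3.4 = 0.088235; [1+(r/z)²]^(−5/2) = 0.9808.
Δσ_z = 3×654/(2π×3.4²) × 0.9808 = 27.012 × 0.9808 = 26.49 kPa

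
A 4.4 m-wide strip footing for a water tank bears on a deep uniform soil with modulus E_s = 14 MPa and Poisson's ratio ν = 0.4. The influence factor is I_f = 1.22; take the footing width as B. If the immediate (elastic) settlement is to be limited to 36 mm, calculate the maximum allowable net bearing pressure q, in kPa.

q ≈ 112 kPa

E_s = 14 MPa = 14000 kPa.
S_e = q·B·(1−ν²)/E_s · I_f  ⇒  q = S_e·E_s / (B·(1−ν²)·I_f).
q = 0.036 × 14000 / (4.4 × 0.84 × 1.22) = 111.8 kPa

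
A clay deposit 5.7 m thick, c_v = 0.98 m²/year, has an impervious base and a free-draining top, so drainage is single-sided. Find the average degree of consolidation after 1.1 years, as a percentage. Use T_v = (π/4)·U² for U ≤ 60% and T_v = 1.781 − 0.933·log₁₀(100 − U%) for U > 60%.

Drainage path length: H_d = H = 5.7 m (single drainage).
T_v = c_v·t/H_d² = 0.98×1.1/5.7² = 0.033179.
T_v = 0.033179 corresponds to the U ≤ 60% branch:
U = √(4T_v/π) = 0.2055

U ≈ 20.6 %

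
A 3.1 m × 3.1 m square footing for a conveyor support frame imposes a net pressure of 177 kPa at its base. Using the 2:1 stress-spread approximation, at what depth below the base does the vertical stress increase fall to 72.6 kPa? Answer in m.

z ≈ 1.74 m

2:1 spreading — at depth z the loaded area has grown by z in each plan dimension:
qB²/(B+z)² = Δσ_z ⇒ z = B(√(q/Δσ_z) − 1) = 3.1×(√(177/72.6) − 1) = 1.74 m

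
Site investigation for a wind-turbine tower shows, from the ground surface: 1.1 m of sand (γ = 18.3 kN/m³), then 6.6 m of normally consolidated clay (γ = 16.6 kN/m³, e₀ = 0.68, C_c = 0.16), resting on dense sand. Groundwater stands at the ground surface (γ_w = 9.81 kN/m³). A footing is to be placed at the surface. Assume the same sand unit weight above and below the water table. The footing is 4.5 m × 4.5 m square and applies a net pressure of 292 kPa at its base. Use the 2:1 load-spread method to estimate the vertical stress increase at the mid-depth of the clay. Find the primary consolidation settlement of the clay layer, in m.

Mid-depth of clay below the ground surface: z = 1.1 + 6.6/2 = 4.4 m.
Total vertical stress at mid-clay: σ_v = 18.3×1.1 + 16.6×3.3 = 74.91 kPa.
Pore pressure: u = 9.81×(4.4 − 0) = 43.164 kPa.
Initial effective stress: σ'_0 = σ_v − u = 74.91 − 43.164 = 31.746 kPa.
Stress increase at mid-clay by the 2:1 spreading method:
Δσ = qBL/((B+z)(L+z)) = 292×4.5×4.5/((4.5+4.4)(4.5+4.4)) = 74.65 kPa
Final effective stress: σ'_f = σ'_0 + Δσ = 31.746 + 74.65 = 106.4 kPa.
Normally consolidated clay, so the full stress increment lies on the virgin compression line:
S_c = C_c·H/(1+e₀)·log₁₀(σ'_f/σ'_0) = 0.16×6.6/(1+0.68)×log₁₀(106.4/31.746)
    = 0.62857 × 0.52525 = 0.3302 m

S_c ≈ 0.33 m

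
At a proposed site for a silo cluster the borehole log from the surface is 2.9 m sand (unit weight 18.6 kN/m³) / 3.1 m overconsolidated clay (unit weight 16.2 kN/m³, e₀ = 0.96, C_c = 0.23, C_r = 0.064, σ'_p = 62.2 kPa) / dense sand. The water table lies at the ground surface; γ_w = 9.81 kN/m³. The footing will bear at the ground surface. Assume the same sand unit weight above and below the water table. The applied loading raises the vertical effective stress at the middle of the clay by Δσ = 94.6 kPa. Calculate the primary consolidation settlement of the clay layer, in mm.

S_c ≈ 141 mm

Mid-depth of clay below the ground surface: z = 2.9 + 3.1/2 = 4.45 m.
Total vertical stress at mid-clay: σ_v = 18.6×2.9 + 16.2×1.55 = 79.05 kPa.
Pore pressure: u = 9.81×(4.45 − 0) = 43.655 kPa.
Initial effective stress: σ'_0 = σ_v − u = 79.05 − 43.655 = 35.395 kPa.
Final effective stress: σ'_f = 35.395 + 94.6 = 130 kPa.
σ'_f = 130 > σ'_p = 62.2 kPa, so the stress path crosses the preconsolidation pressure — recompression up to σ'_p, then virgin compression beyond:
S_c = H/(1+e₀)·[C_r·log₁₀(σ'_p/σ'_0) + C_c·log₁₀(σ'_f/σ'_p)]
    = 3.1/1.96 × [0.064×log₁₀(62.2/35.395) + 0.23×log₁₀(130/62.2)]
    = 1.5816 × [0.01567 + 0.073635] = 0.1412 m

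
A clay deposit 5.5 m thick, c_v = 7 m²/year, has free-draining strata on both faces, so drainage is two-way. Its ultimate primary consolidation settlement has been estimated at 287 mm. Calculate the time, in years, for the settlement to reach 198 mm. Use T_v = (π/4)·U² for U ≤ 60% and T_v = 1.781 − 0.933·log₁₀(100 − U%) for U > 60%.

t ≈ 0.421 years

Drainage path length: H_d = H/2 = 2.75 m (double drainage).
U = S(t)/S_ult = 198/287 = 0.6899.
U > 60%: T_v = 1.781 − 0.933·log₁₀(100 − 68.99) = 0.38942.
t = T_v·H_d²/c_v = 0.38942×2.75²/7 = 0.4207 years.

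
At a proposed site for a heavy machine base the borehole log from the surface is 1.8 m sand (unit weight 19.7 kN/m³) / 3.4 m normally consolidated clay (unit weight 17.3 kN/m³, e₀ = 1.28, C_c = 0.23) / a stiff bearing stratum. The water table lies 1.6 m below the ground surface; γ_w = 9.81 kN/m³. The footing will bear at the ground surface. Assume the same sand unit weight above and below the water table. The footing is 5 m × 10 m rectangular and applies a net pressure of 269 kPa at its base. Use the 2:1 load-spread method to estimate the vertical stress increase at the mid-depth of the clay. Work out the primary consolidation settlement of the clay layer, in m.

Mid-depth of clay below the ground surface: z = 1.8 + 3.4/2 = 3.5 m.
Total vertical stress at mid-clay: σ_v = 19.7×1.8 + 17.3×1.7 = 64.87 kPa.
Pore pressure: u = 9.81×(3.5 − 1.6) = 18.639 kPa.
Initial effective stress: σ'_0 = σ_v − u = 64.87 − 18.639 = 46.231 kPa.
Stress increase at mid-clay by the 2:1 spreading method:
Δσ = qBL/((B+z)(L+z)) = 269×5×10/((5+3.5)(10+3.5)) = 117.21 kPa
Final effective stress: σ'_f = σ'_0 + Δσ = 46.231 + 117.21 = 163.44 kPa.
Normally consolidated clay, so the full stress increment lies on the virgin compression line:
S_c = C_c·H/(1+e₀)·log₁₀(σ'_f/σ'_0) = 0.23×3.4/(1+1.28)×log₁₀(163.44/46.231)
    = 0.34298 × 0.54843 = 0.1881 m

S_c ≈ 0.188 m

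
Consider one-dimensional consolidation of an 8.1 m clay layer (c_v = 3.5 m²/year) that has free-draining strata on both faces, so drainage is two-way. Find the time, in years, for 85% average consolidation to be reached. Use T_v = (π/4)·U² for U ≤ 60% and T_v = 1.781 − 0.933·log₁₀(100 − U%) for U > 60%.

Drainage path length: H_d = H/2 = 4.05 m (double drainage).
U > 60%: T_v = 1.781 − 0.933·log₁₀(100 − 85) = 0.68371.
t = T_v·H_d²/c_v = 0.68371×4.05²/3.5 = 3.204 years.

t ≈ 3.2 years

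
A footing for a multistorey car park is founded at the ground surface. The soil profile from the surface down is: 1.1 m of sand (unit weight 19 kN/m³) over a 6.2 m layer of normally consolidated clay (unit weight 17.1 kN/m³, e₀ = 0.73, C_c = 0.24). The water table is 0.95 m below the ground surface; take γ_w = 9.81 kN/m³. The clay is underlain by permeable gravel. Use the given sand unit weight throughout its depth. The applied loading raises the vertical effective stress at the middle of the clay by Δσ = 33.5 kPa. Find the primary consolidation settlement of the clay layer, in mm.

Mid-depth of clay below the ground surface: z = 1.1 + 6.2/2 = 4.2 m.
Total vertical stress at mid-clay: σ_v = 19×1.1 + 17.1×3.1 = 73.91 kPa.
Pore pressure: u = 9.81×(4.2 − 0.95) = 31.883 kPa.
Initial effective stress: σ'_0 = σ_v − u = 73.91 − 31.883 = 42.027 kPa.
Final effective stress: σ'_f = σ'_0 + Δσ = 42.027 + 33.5 = 75.527 kPa.
Normally consolidated clay, so the full stress increment lies on the virgin compression line:
S_c = C_c·H/(1+e₀)·log₁₀(σ'_f/σ'_0) = 0.24×6.2/(1+0.73)×log₁₀(75.527/42.027)
    = 0.86012 × 0.25457 = 0.219 m

S_c ≈ 219 mm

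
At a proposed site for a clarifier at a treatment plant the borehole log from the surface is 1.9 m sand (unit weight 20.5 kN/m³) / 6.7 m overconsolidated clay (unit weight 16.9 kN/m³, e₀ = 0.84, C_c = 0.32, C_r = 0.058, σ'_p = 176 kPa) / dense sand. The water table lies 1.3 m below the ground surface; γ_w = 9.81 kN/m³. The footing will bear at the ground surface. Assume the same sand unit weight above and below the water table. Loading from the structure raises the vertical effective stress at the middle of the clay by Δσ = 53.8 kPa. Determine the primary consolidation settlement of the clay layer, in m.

Mid-depth of clay below the ground surface: z = 1.9 + 6.7/2 = 5.25 m.
Total vertical stress at mid-clay: σ_v = 20.5×1.9 + 16.9×3.35 = 95.565 kPa.
Pore pressure: u = 9.81×(5.25 − 1.3) = 38.75 kPa.
Initial effective stress: σ'_0 = σ_v − u = 95.565 − 38.75 = 56.815 kPa.
Final effective stress: σ'_f = 56.815 + 53.8 = 110.61 kPa.
σ'_f = 110.61 ≤ σ'_p = 176 kPa, so the clay remains overconsolidated and only the recompression index applies:
S_c = C_r·H/(1+e₀)·log₁₀(σ'_f/σ'_0) = 0.058×6.7/1.84×log₁₀(110.61/56.815)
    = 0.2112 × 0.28933 = 0.06111 m

S_c ≈ 0.0611 m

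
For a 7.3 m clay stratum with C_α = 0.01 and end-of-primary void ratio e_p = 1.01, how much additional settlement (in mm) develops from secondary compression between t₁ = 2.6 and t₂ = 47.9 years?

Secondary compression: S_s = C_α·H/(1+e_p)·log₁₀(t₂/t₁)
S_s = 0.01×7.3/(1+1.01)×log₁₀(47.9/2.6)
    = 0.03632 × 1.265 = 0.04596 m

S_s ≈ 46 mm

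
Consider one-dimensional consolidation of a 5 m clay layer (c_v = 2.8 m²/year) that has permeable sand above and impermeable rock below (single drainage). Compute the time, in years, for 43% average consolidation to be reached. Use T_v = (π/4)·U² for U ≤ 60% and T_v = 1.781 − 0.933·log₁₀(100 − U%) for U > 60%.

Drainage path length: H_d = H = 5 m (single drainage).
U ≤ 60%: T_v = (π/4)·U² = (π/4)×0.43² = 0.14522.
t = T_v·H_d²/c_v = 0.14522×5²/2.8 = 1.297 years.

t ≈ 1.3 years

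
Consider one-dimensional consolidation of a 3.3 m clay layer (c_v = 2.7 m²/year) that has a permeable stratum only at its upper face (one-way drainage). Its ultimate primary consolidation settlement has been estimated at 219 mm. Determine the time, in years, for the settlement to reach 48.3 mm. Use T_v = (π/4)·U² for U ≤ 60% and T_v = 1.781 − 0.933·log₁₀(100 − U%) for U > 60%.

t ≈ 0.154 years

Drainage path length: H_d = H = 3.3 m (single drainage).
U = S(t)/S_ult = 48.3/219 = 0.2205.
U ≤ 60%: T_v = (π/4)·U² = (π/4)×0.22055² = 0.038203.
t = T_v·H_d²/c_v = 0.038203×3.3²/2.7 = 0.1541 years.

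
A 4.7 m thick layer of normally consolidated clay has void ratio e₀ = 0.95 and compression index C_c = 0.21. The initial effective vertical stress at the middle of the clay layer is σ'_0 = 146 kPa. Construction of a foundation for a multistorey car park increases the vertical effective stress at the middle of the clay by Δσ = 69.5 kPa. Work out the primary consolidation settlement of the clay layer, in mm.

Final effective stress: σ'_f = σ'_0 + Δσ = 146 + 69.5 = 215.5 kPa.
Normally consolidated clay, so the full stress increment lies on the virgin compression line:
S_c = C_c·H/(1+e₀)·log₁₀(σ'_f/σ'_0) = 0.21×4.7/(1+0.95)×log₁₀(215.5/146)
    = 0.50615 × 0.16909 = 0.08558 m

S_c ≈ 85.6 mm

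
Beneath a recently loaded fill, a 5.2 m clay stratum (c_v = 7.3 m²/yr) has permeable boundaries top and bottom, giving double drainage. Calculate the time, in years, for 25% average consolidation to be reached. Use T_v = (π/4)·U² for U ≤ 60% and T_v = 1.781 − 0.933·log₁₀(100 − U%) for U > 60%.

Drainage path length: H_d = H/2 = 2.6 m (double drainage).
U ≤ 60%: T_v = (π/4)·U² = (π/4)×0.25² = 0.049087.
t = T_v·H_d²/c_v = 0.049087×2.6²/7.3 = 0.04546 years.

t ≈ 0.0455 years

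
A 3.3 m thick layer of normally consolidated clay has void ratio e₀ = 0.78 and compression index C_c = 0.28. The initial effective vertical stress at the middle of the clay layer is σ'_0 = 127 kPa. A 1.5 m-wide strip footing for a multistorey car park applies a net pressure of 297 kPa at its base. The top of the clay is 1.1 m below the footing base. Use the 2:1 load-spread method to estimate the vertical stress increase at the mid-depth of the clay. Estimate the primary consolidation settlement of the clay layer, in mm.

S_c ≈ 136 mm

Mid-depth of clay below the footing base: z = 1.1 + 3.3/2 = 2.75 m.
Stress increase at mid-clay by the 2:1 spreading method:
Δσ = qB/(B+z) = 297×1.5/(1.5+2.75) = 104.82 kPa
Final effective stress: σ'_f = σ'_0 + Δσ = 127 + 104.82 = 231.82 kPa.
Normally consolidated clay, so the full stress increment lies on the virgin compression line:
S_c = C_c·H/(1+e₀)·log₁₀(σ'_f/σ'_0) = 0.28×3.3/(1+0.78)×log₁₀(231.82/127)
    = 0.5191 × 0.26135 = 0.1357 m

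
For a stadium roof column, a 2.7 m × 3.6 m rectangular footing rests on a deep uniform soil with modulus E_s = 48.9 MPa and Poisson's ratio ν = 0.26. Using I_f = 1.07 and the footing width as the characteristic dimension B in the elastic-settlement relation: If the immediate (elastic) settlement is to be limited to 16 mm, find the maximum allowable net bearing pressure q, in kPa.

q ≈ 290 kPa

E_s = 48.9 MPa = 48900 kPa.
S_e = q·B·(1−ν²)/E_s · I_f  ⇒  q = S_e·E_s / (B·(1−ν²)·I_f).
q = 0.016 × 48900 / (2.7 × 0.9324 × 1.07) = 290.5 kPa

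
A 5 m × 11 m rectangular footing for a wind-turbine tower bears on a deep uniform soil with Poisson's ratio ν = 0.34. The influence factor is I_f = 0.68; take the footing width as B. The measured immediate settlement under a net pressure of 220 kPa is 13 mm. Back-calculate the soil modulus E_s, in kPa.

E_s ≈ 50900 kPa

S_e = q·B·(1−ν²)/E_s · I_f  ⇒  E_s = q·B·(1−ν²)·I_f / S_e.
E_s = 220 × 5 × 0.8844 × 0.68 / 0.013 = 50890 kPa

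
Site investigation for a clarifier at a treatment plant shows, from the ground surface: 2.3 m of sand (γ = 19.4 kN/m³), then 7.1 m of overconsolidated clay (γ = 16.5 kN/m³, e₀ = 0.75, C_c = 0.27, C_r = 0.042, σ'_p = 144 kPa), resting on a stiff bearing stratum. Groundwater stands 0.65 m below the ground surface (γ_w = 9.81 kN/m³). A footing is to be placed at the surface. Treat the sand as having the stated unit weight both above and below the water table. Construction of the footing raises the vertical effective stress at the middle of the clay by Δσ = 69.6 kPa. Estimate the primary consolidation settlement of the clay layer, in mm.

S_c ≈ 62.7 mm

Mid-depth of clay below the ground surface: z = 2.3 + 7.1/2 = 5.85 m.
Total vertical stress at mid-clay: σ_v = 19.4×2.3 + 16.5×3.55 = 103.19 kPa.
Pore pressure: u = 9.81×(5.85 − 0.65) = 51.012 kPa.
Initial effective stress: σ'_0 = σ_v − u = 103.19 − 51.012 = 52.178 kPa.
Final effective stress: σ'_f = 52.178 + 69.6 = 121.78 kPa.
σ'_f = 121.78 ≤ σ'_p = 144 kPa, so the clay remains overconsolidated and only the recompression index applies:
S_c = C_r·H/(1+e₀)·log₁₀(σ'_f/σ'_0) = 0.042×7.1/1.75×log₁₀(121.78/52.178)
    = 0.1704 × 0.36809 = 0.06272 m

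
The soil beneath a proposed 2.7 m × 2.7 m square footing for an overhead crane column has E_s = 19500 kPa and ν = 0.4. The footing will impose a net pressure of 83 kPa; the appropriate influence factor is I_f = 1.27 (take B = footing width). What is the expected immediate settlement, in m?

S_e ≈ 0.0123 m

Immediate (elastic) settlement: S_e = q·B·(1−ν²)/E_s · I_f.
S_e = 83 × 2.7 × (1 − 0.4²) / 19500 × 1.27
    = 83 × 2.7 × 0.84 / 19500 × 1.27
    = 0.01226 m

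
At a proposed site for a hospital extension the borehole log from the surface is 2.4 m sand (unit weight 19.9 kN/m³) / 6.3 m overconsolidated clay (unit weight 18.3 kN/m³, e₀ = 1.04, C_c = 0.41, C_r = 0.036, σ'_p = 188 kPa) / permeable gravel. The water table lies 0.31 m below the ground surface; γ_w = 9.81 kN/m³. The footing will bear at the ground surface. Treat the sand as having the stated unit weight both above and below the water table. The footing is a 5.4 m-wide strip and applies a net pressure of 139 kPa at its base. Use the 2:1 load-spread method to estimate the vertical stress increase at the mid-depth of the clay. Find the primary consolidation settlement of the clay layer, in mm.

S_c ≈ 39.6 mm

Mid-depth of clay below the ground surface: z = 2.4 + 6.3/2 = 5.55 m.
Total vertical stress at mid-clay: σ_v = 19.9×2.4 + 18.3×3.15 = 105.41 kPa.
Pore pressure: u = 9.81×(5.55 − 0.31) = 51.404 kPa.
Initial effective stress: σ'_0 = σ_v − u = 105.41 − 51.404 = 54.006 kPa.
Stress increase at mid-clay by the 2:1 spreading method:
Δσ = qB/(B+z) = 139×5.4/(5.4+5.55) = 68.548 kPa
Final effective stress: σ'_f = 54.006 + 68.548 = 122.55 kPa.
σ'_f = 122.55 ≤ σ'_p = 188 kPa, so the clay remains overconsolidated and only the recompression index applies:
S_c = C_r·H/(1+e₀)·log₁₀(σ'_f/σ'_0) = 0.036×6.3/2.04×log₁₀(122.55/54.006)
    = 0.11118 × 0.35587 = 0.03956 m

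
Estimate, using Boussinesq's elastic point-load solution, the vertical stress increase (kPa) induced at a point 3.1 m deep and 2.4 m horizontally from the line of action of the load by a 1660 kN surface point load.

Δσ_z ≈ 25.5 kPa

Boussinesq vertical stress below a point load on an elastic half-space:
Δσ_z = 3P/(2πz²) · [1 + (r/z)²]^(−5/2)
r/z = 2.4/3.1 = 0.77419; [1+(r/z)²]^(−5/2) = 0.30912.
Δσ_z = 3×1660/(2π×3.1²) × 0.30912 = 82.476 × 0.30912 = 25.49 kPa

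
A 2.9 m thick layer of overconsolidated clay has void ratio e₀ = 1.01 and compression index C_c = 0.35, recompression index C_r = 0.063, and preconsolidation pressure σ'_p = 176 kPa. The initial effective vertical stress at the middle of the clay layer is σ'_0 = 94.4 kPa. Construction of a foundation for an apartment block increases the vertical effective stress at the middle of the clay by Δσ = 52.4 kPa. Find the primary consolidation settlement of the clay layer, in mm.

S_c ≈ 17.4 mm

Final effective stress: σ'_f = 94.4 + 52.4 = 146.8 kPa.
σ'_f = 146.8 ≤ σ'_p = 176 kPa, so the clay remains overconsolidated and only the recompression index applies:
S_c = C_r·H/(1+e₀)·log₁₀(σ'_f/σ'_0) = 0.063×2.9/2.01×log₁₀(146.8/94.4)
    = 0.090896 × 0.19175 = 0.01743 m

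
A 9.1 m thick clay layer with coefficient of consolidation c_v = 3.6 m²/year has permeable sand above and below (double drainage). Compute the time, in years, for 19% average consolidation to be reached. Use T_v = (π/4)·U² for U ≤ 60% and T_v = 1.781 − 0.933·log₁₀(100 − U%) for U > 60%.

t ≈ 0.163 years

Drainage path length: H_d = H/2 = 4.55 m (double drainage).
U ≤ 60%: T_v = (π/4)·U² = (π/4)×0.19² = 0.028353.
t = T_v·H_d²/c_v = 0.028353×4.55²/3.6 = 0.163 years.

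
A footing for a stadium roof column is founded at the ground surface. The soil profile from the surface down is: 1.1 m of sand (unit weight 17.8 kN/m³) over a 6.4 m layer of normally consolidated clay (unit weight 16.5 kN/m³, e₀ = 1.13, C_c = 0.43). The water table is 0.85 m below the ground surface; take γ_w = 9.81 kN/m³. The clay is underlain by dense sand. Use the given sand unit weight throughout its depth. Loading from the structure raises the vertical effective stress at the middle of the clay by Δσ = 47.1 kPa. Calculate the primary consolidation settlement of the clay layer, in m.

Mid-depth of clay below the ground surface: z = 1.1 + 6.4/2 = 4.3 m.
Total vertical stress at mid-clay: σ_v = 17.8×1.1 + 16.5×3.2 = 72.38 kPa.
Pore pressure: u = 9.81×(4.3 − 0.85) = 33.845 kPa.
Initial effective stress: σ'_0 = σ_v − u = 72.38 − 33.845 = 38.535 kPa.
Final effective stress: σ'_f = σ'_0 + Δσ = 38.535 + 47.1 = 85.635 kPa.
Normally consolidated clay, so the full stress increment lies on the virgin compression line:
S_c = C_c·H/(1+e₀)·log₁₀(σ'_f/σ'_0) = 0.43×6.4/(1+1.13)×log₁₀(85.635/38.535)
    = 1.292 × 0.3468 = 0.4481 m

S_c ≈ 0.448 m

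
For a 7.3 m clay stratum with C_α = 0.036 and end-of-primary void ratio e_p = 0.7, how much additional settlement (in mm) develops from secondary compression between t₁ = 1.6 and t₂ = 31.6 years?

S_s ≈ 200 mm

Secondary compression: S_s = C_α·H/(1+e_p)·log₁₀(t₂/t₁)
S_s = 0.036×7.3/(1+0.7)×log₁₀(31.6/1.6)
    = 0.1546 × 1.296 = 0.2003 m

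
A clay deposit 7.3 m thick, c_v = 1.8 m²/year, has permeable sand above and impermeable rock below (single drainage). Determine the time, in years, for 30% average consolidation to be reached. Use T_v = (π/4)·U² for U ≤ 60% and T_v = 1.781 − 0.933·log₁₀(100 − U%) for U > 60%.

Drainage path length: H_d = H = 7.3 m (single drainage).
U ≤ 60%: T_v = (π/4)·U² = (π/4)×0.3² = 0.070686.
t = T_v·H_d²/c_v = 0.070686×7.3²/1.8 = 2.093 years.

t ≈ 2.09 years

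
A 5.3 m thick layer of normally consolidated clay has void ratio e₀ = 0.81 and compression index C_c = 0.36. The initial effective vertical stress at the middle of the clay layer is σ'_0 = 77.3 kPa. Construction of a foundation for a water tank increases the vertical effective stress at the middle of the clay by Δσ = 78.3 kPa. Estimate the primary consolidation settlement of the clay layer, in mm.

S_c ≈ 320 mm

Final effective stress: σ'_f = σ'_0 + Δσ = 77.3 + 78.3 = 155.6 kPa.
Normally consolidated clay, so the full stress increment lies on the virgin compression line:
S_c = C_c·H/(1+e₀)·log₁₀(σ'_f/σ'_0) = 0.36×5.3/(1+0.81)×log₁₀(155.6/77.3)
    = 1.0541 × 0.30383 = 0.3203 m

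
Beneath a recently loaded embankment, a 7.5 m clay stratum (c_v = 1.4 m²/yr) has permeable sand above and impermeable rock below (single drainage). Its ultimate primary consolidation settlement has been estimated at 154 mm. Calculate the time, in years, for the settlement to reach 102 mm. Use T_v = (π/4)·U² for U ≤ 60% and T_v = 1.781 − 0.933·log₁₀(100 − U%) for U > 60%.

Drainage path length: H_d = H = 7.5 m (single drainage).
U = S(t)/S_ult = 102/154 = 0.6623.
U > 60%: T_v = 1.781 − 0.933·log₁₀(100 − 66.234) = 0.35493.
t = T_v·H_d²/c_v = 0.35493×7.5²/1.4 = 14.26 years.

t ≈ 14.3 years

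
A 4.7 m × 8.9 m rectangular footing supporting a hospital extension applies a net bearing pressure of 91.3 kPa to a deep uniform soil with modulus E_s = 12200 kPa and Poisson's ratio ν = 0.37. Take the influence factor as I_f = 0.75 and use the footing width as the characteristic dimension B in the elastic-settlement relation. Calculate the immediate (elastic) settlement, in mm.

Immediate (elastic) settlement: S_e = q·B·(1−ν²)/E_s · I_f.
S_e = 91.3 × 4.7 × (1 − 0.37²) / 12200 × 0.75
    = 91.3 × 4.7 × 0.8631 / 12200 × 0.75
    = 0.02277 m = 22.77 mm

S_e ≈ 22.8 mm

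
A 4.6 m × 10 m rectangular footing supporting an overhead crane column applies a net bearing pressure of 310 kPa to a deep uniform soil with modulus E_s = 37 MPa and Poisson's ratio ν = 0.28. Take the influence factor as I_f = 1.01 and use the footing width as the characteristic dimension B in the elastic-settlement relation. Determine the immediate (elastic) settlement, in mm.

S_e ≈ 35.9 mm

Immediate (elastic) settlement: S_e = q·B·(1−ν²)/E_s · I_f.
E_s = 37 MPa = 37000 kPa.
S_e = 310 × 4.6 × (1 − 0.28²) / 37000 × 1.01
    = 310 × 4.6 × 0.9216 / 37000 × 1.01
    = 0.03587 m = 35.87 mm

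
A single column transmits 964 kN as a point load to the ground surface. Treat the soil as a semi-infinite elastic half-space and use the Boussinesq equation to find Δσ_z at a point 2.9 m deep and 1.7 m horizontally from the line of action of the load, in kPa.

Δσ_z ≈ 26.2 kPa

Boussinesq vertical stress below a point load on an elastic half-space:
Δσ_z = 3P/(2πz²) · [1 + (r/z)²]^(−5/2)
r/z = 1.7/2.9 = 0.58621; [1+(r/z)²]^(−5/2) = 0.47785.
Δσ_z = 3×964/(2π×2.9²) × 0.47785 = 54.73 × 0.47785 = 26.15 kPa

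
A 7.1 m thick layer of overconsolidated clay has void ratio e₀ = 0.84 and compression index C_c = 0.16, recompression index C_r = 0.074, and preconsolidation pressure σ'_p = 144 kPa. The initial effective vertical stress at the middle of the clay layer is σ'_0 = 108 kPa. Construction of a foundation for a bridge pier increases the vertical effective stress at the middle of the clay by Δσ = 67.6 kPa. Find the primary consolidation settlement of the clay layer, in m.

Final effective stress: σ'_f = 108 + 67.6 = 175.6 kPa.
σ'_f = 175.6 > σ'_p = 144 kPa, so the stress path crosses the preconsolidation pressure — recompression up to σ'_p, then virgin compression beyond:
S_c = H/(1+e₀)·[C_r·log₁₀(σ'_p/σ'_0) + C_c·log₁₀(σ'_f/σ'_p)]
    = 7.1/1.84 × [0.074×log₁₀(144/108) + 0.16×log₁₀(175.6/144)]
    = 3.8587 × [0.0092455 + 0.013786] = 0.08887 m

S_c ≈ 0.0889 m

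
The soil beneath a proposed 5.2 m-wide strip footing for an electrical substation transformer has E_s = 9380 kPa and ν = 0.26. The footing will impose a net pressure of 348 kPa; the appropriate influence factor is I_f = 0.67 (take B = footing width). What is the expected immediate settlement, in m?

Immediate (elastic) settlement: S_e = q·B·(1−ν²)/E_s · I_f.
S_e = 348 × 5.2 × (1 − 0.26²) / 9380 × 0.67
    = 348 × 5.2 × 0.9324 / 9380 × 0.67
    = 0.1205 m

S_e ≈ 0.121 m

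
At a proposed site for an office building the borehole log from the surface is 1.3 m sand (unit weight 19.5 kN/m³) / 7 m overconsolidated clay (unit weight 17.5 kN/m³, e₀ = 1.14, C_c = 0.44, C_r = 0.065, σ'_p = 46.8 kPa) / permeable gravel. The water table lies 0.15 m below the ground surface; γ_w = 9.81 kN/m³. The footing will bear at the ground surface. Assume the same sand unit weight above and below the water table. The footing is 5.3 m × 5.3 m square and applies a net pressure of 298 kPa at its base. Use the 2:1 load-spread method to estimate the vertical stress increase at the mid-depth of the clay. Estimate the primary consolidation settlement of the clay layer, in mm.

S_c ≈ 616 mm

Mid-depth of clay below the ground surface: z = 1.3 + 7/2 = 4.8 m.
Total vertical stress at mid-clay: σ_v = 19.5×1.3 + 17.5×3.5 = 86.6 kPa.
Pore pressure: u = 9.81×(4.8 − 0.15) = 45.617 kPa.
Initial effective stress: σ'_0 = σ_v − u = 86.6 − 45.617 = 40.983 kPa.
Stress increase at mid-clay by the 2:1 spreading method:
Δσ = qBL/((B+z)(L+z)) = 298×5.3×5.3/((5.3+4.8)(5.3+4.8)) = 82.059 kPa
Final effective stress: σ'_f = 40.983 + 82.059 = 123.04 kPa.
σ'_f = 123.04 > σ'_p = 46.8 kPa, so the stress path crosses the preconsolidation pressure — recompression up to σ'_p, then virgin compression beyond:
S_c = H/(1+e₀)·[C_r·log₁₀(σ'_p/σ'_0) + C_c·log₁₀(σ'_f/σ'_p)]
    = 7/2.14 × [0.065×log₁₀(46.8/40.983) + 0.44×log₁₀(123.04/46.8)]
    = 3.271 × [0.0037467 + 0.18471] = 0.6164 m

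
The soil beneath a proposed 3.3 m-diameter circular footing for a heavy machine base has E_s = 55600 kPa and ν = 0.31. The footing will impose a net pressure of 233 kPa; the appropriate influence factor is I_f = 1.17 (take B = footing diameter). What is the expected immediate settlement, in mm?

Immediate (elastic) settlement: S_e = q·B·(1−ν²)/E_s · I_f.
S_e = 233 × 3.3 × (1 − 0.31²) / 55600 × 1.17
    = 233 × 3.3 × 0.9039 / 55600 × 1.17
    = 0.01463 m = 14.63 mm

S_e ≈ 14.6 mm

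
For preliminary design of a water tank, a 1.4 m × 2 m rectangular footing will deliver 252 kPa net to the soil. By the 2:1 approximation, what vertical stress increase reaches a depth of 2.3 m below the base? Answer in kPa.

By the 2:1 method the load spreads at 1 horizontal : 2 vertical, so at depth z the loaded area has grown by z in each plan dimension:
Δσ = qBL/((B+z)(L+z)) = 252×1.4×2/((1.4+2.3)(2+2.3)) = 44.349 kPa

Δσ_z ≈ 44.3 kPa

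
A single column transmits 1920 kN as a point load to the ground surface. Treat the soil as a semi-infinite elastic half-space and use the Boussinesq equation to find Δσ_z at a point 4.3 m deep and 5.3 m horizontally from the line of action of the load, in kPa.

Δσ_z ≈ 4.92 kPa

Boussinesq vertical stress below a point load on an elastic half-space:
Δσ_z = 3P/(2πz²) · [1 + (r/z)²]^(−5/2)
r/z = 5.3/4.3 = 1.2326; [1+(r/z)²]^(−5/2) = 0.099276.
Δσ_z = 3×1920/(2π×4.3²) × 0.099276 = 49.58 × 0.099276 = 4.922 kPa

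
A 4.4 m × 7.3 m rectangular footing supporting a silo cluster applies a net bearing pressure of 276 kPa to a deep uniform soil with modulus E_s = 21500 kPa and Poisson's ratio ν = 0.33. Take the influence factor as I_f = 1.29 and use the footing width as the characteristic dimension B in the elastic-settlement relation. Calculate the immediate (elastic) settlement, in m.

S_e ≈ 0.0649 m

Immediate (elastic) settlement: S_e = q·B·(1−ν²)/E_s · I_f.
S_e = 276 × 4.4 × (1 − 0.33²) / 21500 × 1.29
    = 276 × 4.4 × 0.8911 / 21500 × 1.29
    = 0.06493 m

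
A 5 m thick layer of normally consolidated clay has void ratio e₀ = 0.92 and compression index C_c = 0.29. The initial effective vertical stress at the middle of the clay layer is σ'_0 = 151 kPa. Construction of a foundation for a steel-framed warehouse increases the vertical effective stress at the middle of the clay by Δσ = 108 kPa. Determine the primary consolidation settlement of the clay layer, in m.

Final effective stress: σ'_f = σ'_0 + Δσ = 151 + 108 = 259 kPa.
Normally consolidated clay, so the full stress increment lies on the virgin compression line:
S_c = C_c·H/(1+e₀)·log₁₀(σ'_f/σ'_0) = 0.29×5/(1+0.92)×log₁₀(259/151)
    = 0.75521 × 0.23432 = 0.177 m

S_c ≈ 0.177 m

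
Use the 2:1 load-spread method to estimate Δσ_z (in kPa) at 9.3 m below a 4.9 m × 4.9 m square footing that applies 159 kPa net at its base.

Δσ_z ≈ 18.9 kPa

By the 2:1 method the load spreads at 1 horizontal : 2 vertical, so at depth z the loaded area has grown by z in each plan dimension:
Δσ = qBL/((B+z)(L+z)) = 159×4.9×4.9/((4.9+9.3)(4.9+9.3)) = 18.933 kPa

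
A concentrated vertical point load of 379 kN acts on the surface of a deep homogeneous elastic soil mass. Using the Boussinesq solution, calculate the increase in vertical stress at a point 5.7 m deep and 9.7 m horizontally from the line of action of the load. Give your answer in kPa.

Boussinesq vertical stress below a point load on an elastic half-space:
Δσ_z = 3P/(2πz²) · [1 + (r/z)²]^(−5/2)
r/z = 9.7/5.7 = 1.7018; [1+(r/z)²]^(−5/2) = 0.033378.
Δσ_z = 3×379/(2π×5.7²) × 0.033378 = 5.5697 × 0.033378 = 0.1859 kPa

Δσ_z ≈ 0.186 kPa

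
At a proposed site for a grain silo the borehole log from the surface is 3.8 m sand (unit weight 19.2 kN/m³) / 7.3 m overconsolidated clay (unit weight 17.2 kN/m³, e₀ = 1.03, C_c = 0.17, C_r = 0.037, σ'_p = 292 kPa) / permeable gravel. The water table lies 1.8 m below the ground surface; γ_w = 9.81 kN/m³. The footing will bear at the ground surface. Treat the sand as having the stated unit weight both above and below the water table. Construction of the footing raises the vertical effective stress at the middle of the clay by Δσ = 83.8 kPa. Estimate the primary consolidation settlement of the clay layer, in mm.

S_c ≈ 41.3 mm

Mid-depth of clay below the ground surface: z = 3.8 + 7.3/2 = 7.45 m.
Total vertical stress at mid-clay: σ_v = 19.2×3.8 + 17.2×3.65 = 135.74 kPa.
Pore pressure: u = 9.81×(7.45 − 1.8) = 55.427 kPa.
Initial effective stress: σ'_0 = σ_v − u = 135.74 − 55.427 = 80.313 kPa.
Final effective stress: σ'_f = 80.313 + 83.8 = 164.11 kPa.
σ'_f = 164.11 ≤ σ'_p = 292 kPa, so the clay remains overconsolidated and only the recompression index applies:
S_c = C_r·H/(1+e₀)·log₁₀(σ'_f/σ'_0) = 0.037×7.3/2.03×log₁₀(164.11/80.313)
    = 0.13306 × 0.31035 = 0.04129 m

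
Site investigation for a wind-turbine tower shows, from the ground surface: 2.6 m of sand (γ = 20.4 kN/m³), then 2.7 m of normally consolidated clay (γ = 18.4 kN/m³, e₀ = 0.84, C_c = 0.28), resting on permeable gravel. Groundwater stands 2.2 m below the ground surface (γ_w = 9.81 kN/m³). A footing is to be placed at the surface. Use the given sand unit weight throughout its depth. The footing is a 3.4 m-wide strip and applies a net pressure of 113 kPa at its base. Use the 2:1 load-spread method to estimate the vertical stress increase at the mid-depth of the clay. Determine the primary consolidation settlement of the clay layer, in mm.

Mid-depth of clay below the ground surface: z = 2.6 + 2.7/2 = 3.95 m.
Total vertical stress at mid-clay: σ_v = 20.4×2.6 + 18.4×1.35 = 77.88 kPa.
Pore pressure: u = 9.81×(3.95 − 2.2) = 17.168 kPa.
Initial effective stress: σ'_0 = σ_v − u = 77.88 − 17.168 = 60.712 kPa.
Stress increase at mid-clay by the 2:1 spreading method:
Δσ = qB/(B+z) = 113×3.4/(3.4+3.95) = 52.272 kPa
Final effective stress: σ'_f = σ'_0 + Δσ = 60.712 + 52.272 = 112.98 kPa.
Normally consolidated clay, so the full stress increment lies on the virgin compression line:
S_c = C_c·H/(1+e₀)·log₁₀(σ'_f/σ'_0) = 0.28×2.7/(1+0.84)×log₁₀(112.98/60.712)
    = 0.41087 × 0.26973 = 0.1108 m

S_c ≈ 111 mm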